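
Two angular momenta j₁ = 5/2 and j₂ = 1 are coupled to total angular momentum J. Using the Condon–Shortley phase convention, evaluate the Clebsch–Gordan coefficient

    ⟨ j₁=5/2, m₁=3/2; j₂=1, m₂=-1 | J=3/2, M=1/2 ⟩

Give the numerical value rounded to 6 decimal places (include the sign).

triangle: 2!*3!*0!/6! = 12/720
(j±m)!: 4!*1!*0!*2!*2!*1! = 96
prefactor² = (2J+1)*Δ*N² = 32/5
  k=0: +1/(0!*2!*1!*0!*2!*0!) = 1/4
Σ = 1/4  ⇒  CG² = 32/5*1/4² = 2/5
CG = +√(2/5) = +0.632456

+√(2/5) = +0.632456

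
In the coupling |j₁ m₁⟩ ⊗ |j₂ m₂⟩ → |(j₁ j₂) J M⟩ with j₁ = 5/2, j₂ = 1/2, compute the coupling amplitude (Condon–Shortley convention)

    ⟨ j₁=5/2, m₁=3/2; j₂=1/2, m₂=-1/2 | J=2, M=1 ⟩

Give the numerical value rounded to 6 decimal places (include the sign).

√[5·1!4!0!/6! · 4!1!0!1!3!1!] = √(24)
  +(−1)^0/∏(0,1,1,0,3,0)! = 1/6  (running 1/6)
⟨..|..⟩ = √(24)·(1/6) = +0.816497

+0.816497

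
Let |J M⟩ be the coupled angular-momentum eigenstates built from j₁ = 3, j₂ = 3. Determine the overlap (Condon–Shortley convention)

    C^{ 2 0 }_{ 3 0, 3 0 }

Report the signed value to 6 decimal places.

j₁+j₂−J=4  J+j₁−j₂=2  J−j₁+j₂=2  j₁+j₂+J+1=9
(j₁±m₁, j₂±m₂, J±M) = (3,3,3,3,2,2)
P² = 48/7
sum k=1..3:
  [1] −1/24 = -1/24
  [2] +1/4 = 1/4
  [3] −1/24 = -1/24
S = 1/6
C² = P²·S² = 4/21 ; C = +0.436436

+√(4/21) ≈ +0.436436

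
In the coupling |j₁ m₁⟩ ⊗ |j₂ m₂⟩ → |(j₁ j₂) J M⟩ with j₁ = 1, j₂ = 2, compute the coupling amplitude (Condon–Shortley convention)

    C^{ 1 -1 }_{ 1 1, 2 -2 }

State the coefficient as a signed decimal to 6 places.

+√(3/5) = +0.774597

j₁+j₂−J=2  J+j₁−j₂=0  J−j₁+j₂=2  j₁+j₂+J+1=5
(j₁±m₁, j₂±m₂, J±M) = (2,0,0,4,0,2)
P² = 48/5
sum k=0..0:
  [0] +1/4 = 1/4
S = 1/4
C² = P²·S² = 3/5 ; C = +0.774597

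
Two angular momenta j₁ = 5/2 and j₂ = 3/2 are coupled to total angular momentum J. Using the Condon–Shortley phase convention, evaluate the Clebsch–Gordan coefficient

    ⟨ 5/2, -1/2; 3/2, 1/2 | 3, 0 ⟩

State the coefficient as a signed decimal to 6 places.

-0.447214

√[7·1!4!2!/8! · 2!3!2!1!3!3!] = √(36/5)
  +(−1)^0/∏(0,1,3,2,1,0)! = 1/12  (running 1/12)
  +(−1)^1/∏(1,0,2,1,2,1)! = -1/4  (running -1/6)
⟨..|..⟩ = √(36/5)·(-1/6) = -0.447214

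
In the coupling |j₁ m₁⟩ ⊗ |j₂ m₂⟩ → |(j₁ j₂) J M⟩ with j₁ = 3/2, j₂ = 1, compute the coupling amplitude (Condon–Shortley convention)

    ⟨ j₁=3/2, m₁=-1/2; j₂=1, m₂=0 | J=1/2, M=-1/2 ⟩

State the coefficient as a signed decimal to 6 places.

triangle: 2!*1!*0!/4! = 2/24
(j±m)!: 1!*2!*1!*1!*0!*1! = 2
prefactor² = (2J+1)*Δ*N² = 1/3
  k=1: −1/(1!*1!*1!*0!*0!*0!) = -1
Σ = -1  ⇒  CG² = 1/3*(-1)² = 1/3
CG = −√(1/3) = -0.577350

-0.577350  (= −√(1/3))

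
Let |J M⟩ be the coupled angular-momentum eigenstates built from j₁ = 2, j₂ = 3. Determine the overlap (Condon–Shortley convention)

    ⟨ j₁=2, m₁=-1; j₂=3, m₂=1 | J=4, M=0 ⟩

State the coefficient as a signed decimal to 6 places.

-0.597614

triangle: 1!*3!*5!/10! = 720/3628800
(j±m)!: 1!*3!*4!*2!*4!*4! = 165888
prefactor² = (2J+1)*Δ*N² = 10368/35
  k=0: +1/(0!*1!*3!*4!*0!*1!) = 1/144
  k=1: −1/(1!*0!*2!*3!*1!*2!) = -1/24
Σ = -5/144  ⇒  CG² = 10368/35*(-5/144)² = 5/14
CG = −√(5/14) = -0.597614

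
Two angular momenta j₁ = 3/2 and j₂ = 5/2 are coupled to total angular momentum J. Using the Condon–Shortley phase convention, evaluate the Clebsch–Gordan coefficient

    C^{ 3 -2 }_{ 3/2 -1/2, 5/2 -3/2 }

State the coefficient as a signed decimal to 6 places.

√[7·1!2!4!/8! · 1!2!1!4!1!5!] = √(48)
  +(−1)^0/∏(0,1,2,1,0,3)! = 1/12  (running 1/12)
  +(−1)^1/∏(1,0,1,0,1,4)! = -1/24  (running 1/24)
⟨..|..⟩ = √(48)·(1/24) = +0.288675

+0.288675  (= +√(1/12))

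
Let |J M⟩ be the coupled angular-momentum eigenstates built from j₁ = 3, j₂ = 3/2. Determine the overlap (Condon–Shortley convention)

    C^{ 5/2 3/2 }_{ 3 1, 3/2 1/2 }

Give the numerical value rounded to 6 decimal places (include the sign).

−√(7/20) = -0.591608

j₁+j₂−J=2  J+j₁−j₂=4  J−j₁+j₂=1  j₁+j₂+J+1=8
(j₁±m₁, j₂±m₂, J±M) = (4,2,2,1,4,1)
P² = 576/35
sum k=1..2:
  [1] −1/6 = -1/6
  [2] +1/48 = 1/48
S = -7/48
C² = P²·S² = 7/20 ; C = -0.591608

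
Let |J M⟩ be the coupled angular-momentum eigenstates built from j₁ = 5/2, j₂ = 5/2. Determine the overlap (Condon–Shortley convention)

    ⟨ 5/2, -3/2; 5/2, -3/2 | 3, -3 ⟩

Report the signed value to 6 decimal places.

−√(4/9) ≈ -0.666667

triangle: 2!·3!·3!/9! = 72/362880
(j±m)!: 1!·4!·1!·4!·0!·6! = 414720
prefactor² = (2J+1)·Δ·N² = 576
  k=1: −1/(1!·1!·3!·0!·0!·3!) = -1/36
Σ = -1/36  ⇒  CG² = 576·(-1/36)² = 4/9
CG = −√(4/9) = -0.666667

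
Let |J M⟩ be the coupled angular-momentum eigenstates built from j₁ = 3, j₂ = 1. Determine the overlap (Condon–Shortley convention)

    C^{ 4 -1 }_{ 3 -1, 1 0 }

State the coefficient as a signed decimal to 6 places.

j₁+j₂−J=0  J+j₁−j₂=6  J−j₁+j₂=2  j₁+j₂+J+1=9
(j₁±m₁, j₂±m₂, J±M) = (2,4,1,1,3,5)
P² = 8640/7
sum k=0..0:
  [0] +1/48 = 1/48
S = 1/48
C² = P²·S² = 15/28 ; C = +0.731925

+√(15/28) ≈ +0.731925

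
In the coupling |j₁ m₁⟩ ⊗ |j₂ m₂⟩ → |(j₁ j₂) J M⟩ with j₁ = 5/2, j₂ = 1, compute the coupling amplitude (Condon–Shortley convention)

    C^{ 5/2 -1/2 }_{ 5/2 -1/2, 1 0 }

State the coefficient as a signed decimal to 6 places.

−√(1/35) ≈ -0.169031

j₁+j₂−J=1  J+j₁−j₂=4  J−j₁+j₂=1  j₁+j₂+J+1=7
(j₁±m₁, j₂±m₂, J±M) = (2,3,1,1,2,3)
P² = 144/35
sum k=0..1:
  [0] +1/6 = 1/6
  [1] −1/4 = -1/4
S = -1/12
C² = P²·S² = 1/35 ; C = -0.169031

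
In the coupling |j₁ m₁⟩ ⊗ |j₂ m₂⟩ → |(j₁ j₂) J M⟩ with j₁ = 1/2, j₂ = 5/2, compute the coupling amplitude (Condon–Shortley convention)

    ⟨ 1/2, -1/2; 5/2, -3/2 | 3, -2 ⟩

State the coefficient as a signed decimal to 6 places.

+0.912871  (= +√(5/6))

j₁+j₂−J=0  J+j₁−j₂=1  J−j₁+j₂=5  j₁+j₂+J+1=7
(j₁±m₁, j₂±m₂, J±M) = (0,1,1,4,1,5)
P² = 480
sum k=0..0:
  [0] +1/24 = 1/24
S = 1/24
C² = P²·S² = 5/6 ; C = +0.912871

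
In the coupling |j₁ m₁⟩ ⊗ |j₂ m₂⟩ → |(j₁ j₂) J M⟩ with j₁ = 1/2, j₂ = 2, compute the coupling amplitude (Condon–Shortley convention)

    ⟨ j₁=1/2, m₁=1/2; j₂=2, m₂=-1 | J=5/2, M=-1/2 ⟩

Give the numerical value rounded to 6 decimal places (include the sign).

j₁+j₂−J=0  J+j₁−j₂=1  J−j₁+j₂=4  j₁+j₂+J+1=6
(j₁±m₁, j₂±m₂, J±M) = (1,0,1,3,2,3)
P² = 72/5
sum k=0..0:
  [0] +1/6 = 1/6
S = 1/6
C² = P²·S² = 2/5 ; C = +0.632456

+√(2/5) = +0.632456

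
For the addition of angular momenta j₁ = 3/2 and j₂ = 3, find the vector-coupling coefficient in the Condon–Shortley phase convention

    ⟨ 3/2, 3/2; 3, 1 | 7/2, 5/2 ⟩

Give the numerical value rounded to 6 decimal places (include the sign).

+0.690066

√[8·1!2!5!/9! · 3!0!4!2!6!1!] = √(7680/7)
  +(−1)^0/∏(0,1,0,4,2,1)! = 1/48  (running 1/48)
⟨..|..⟩ = √(7680/7)·(1/48) = +0.690066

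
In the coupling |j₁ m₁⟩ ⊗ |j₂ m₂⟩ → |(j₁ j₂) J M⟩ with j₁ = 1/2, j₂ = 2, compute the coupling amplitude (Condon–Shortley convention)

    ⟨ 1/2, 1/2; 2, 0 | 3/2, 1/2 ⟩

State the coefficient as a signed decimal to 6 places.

triangle: 1!×0!×3!/5! = 6/120
(j±m)!: 1!×0!×2!×2!×2!×1! = 8
prefactor² = (2J+1)×Δ×N² = 8/5
  k=0: +1/(0!×1!×0!×2!×0!×1!) = 1/2
Σ = 1/2  ⇒  CG² = 8/5×1/2² = 2/5
CG = +√(2/5) = +0.632456

+0.632456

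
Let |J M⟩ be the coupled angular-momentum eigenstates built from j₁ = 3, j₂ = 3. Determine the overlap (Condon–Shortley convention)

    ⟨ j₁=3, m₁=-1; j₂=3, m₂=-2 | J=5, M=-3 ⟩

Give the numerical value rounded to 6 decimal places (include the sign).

triangle: 1!×5!×5!/12! = 14400/479001600
(j±m)!: 2!×4!×1!×5!×2!×8! = 464486400
prefactor² = (2J+1)×Δ×N² = 153600
  k=0: +1/(0!×1!×4!×1!×1!×4!) = 1/576
  k=1: −1/(1!×0!×3!×0!×2!×5!) = -1/1440
Σ = 1/960  ⇒  CG² = 153600×1/960² = 1/6
CG = +√(1/6) = +0.408248

+√(1/6) = +0.408248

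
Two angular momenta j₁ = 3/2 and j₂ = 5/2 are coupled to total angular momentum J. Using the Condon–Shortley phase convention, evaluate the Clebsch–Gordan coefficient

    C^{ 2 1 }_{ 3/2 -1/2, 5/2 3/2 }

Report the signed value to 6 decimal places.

triangle: 2!×1!×3!/7! = 12/5040
(j±m)!: 1!×2!×4!×1!×3!×1! = 288
prefactor² = (2J+1)×Δ×N² = 24/7
  k=1: −1/(1!×1!×1!×3!×0!×0!) = -1/6
  k=2: +1/(2!×0!×0!×2!×1!×1!) = 1/4
Σ = 1/12  ⇒  CG² = 24/7×1/12² = 1/42
CG = +√(1/42) = +0.154303

+√(1/42) ≈ +0.154303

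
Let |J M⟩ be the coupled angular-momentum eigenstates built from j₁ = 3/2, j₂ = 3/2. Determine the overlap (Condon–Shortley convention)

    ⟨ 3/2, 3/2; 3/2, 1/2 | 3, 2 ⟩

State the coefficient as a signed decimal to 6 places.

√[7·0!3!3!/7! · 3!0!2!1!5!1!] = √(72)
  +(−1)^0/∏(0,0,0,2,3,1)! = 1/12  (running 1/12)
⟨..|..⟩ = √(72)·(1/12) = +0.707107

+0.707107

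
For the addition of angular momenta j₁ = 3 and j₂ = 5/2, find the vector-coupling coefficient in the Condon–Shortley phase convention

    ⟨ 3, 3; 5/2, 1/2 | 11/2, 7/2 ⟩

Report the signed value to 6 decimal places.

+√(2/11) = +0.426401

j₁+j₂−J=0  J+j₁−j₂=6  J−j₁+j₂=5  j₁+j₂+J+1=12
(j₁±m₁, j₂±m₂, J±M) = (6,0,3,2,9,2)
P² = 149299200/11
sum k=0..0:
  [0] +1/8640 = 1/8640
S = 1/8640
C² = P²·S² = 2/11 ; C = +0.426401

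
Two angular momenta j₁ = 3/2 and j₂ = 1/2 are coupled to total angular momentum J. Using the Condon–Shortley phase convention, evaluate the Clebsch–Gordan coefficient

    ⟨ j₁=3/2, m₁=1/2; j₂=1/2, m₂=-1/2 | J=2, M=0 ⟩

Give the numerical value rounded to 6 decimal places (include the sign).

j₁+j₂−J=0  J+j₁−j₂=3  J−j₁+j₂=1  j₁+j₂+J+1=5
(j₁±m₁, j₂±m₂, J±M) = (2,1,0,1,2,2)
P² = 2
sum k=0..0:
  [0] +1/2 = 1/2
S = 1/2
C² = P²·S² = 1/2 ; C = +0.707107

+√(1/2) = +0.707107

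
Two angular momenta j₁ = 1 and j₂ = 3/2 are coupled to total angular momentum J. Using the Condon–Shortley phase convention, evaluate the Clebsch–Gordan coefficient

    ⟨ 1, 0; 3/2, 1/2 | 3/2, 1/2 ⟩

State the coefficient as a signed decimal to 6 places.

triangle: 1!·1!·2!/5! = 2/120
(j±m)!: 1!·1!·2!·1!·2!·1! = 4
prefactor² = (2J+1)·Δ·N² = 4/15
  k=0: +1/(0!·1!·1!·2!·0!·0!) = 1/2
  k=1: −1/(1!·0!·0!·1!·1!·1!) = -1
Σ = -1/2  ⇒  CG² = 4/15·(-1/2)² = 1/15
CG = −√(1/15) = -0.258199

-0.258199  (= −√(1/15))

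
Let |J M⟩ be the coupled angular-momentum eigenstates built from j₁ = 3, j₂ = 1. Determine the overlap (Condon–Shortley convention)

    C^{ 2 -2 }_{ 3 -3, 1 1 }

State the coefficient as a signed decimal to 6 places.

+√(5/7) ≈ +0.845154

√[5·2!4!0!/7! · 0!6!2!0!0!4!] = √(11520/7)
  +(−1)^2/∏(2,0,4,0,0,0)! = 1/48  (running 1/48)
⟨..|..⟩ = √(11520/7)·(1/48) = +0.845154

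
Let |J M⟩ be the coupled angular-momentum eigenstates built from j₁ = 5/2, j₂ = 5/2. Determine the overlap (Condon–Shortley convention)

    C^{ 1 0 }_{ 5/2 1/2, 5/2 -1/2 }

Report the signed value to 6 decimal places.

triangle: 4!·1!·1!/7! = 24/5040
(j±m)!: 3!·2!·2!·3!·1!·1! = 144
prefactor² = (2J+1)·Δ·N² = 72/35
  k=1: −1/(1!·3!·1!·1!·0!·0!) = -1/6
  k=2: +1/(2!·2!·0!·0!·1!·1!) = 1/4
Σ = 1/12  ⇒  CG² = 72/35·1/12² = 1/70
CG = +√(1/70) = +0.119523

+0.119523  (= +√(1/70))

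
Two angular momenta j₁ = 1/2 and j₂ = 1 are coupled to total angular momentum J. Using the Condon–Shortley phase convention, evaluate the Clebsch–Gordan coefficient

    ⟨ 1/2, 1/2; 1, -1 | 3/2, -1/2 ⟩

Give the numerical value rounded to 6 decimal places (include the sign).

+√(1/3) = +0.577350

j₁+j₂−J=0  J+j₁−j₂=1  J−j₁+j₂=2  j₁+j₂+J+1=4
(j₁±m₁, j₂±m₂, J±M) = (1,0,0,2,1,2)
P² = 4/3
sum k=0..0:
  [0] +1/2 = 1/2
S = 1/2
C² = P²·S² = 1/3 ; C = +0.577350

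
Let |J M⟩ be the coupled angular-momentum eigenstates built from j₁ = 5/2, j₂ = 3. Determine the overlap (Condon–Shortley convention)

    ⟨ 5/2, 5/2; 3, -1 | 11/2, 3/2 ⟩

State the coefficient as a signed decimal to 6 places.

+0.213201

√[12·0!5!6!/12! · 5!0!2!4!7!4!] = √(16588800/11)
  +(−1)^0/∏(0,0,0,2,5,4)! = 1/5760  (running 1/5760)
⟨..|..⟩ = √(16588800/11)·(1/5760) = +0.213201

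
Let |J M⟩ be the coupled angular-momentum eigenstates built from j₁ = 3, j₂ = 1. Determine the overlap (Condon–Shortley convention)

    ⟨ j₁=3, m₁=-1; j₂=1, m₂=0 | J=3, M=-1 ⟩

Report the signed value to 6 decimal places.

triangle: 1!*5!*1!/8! = 120/40320
(j±m)!: 2!*4!*1!*1!*2!*4! = 2304
prefactor² = (2J+1)*Δ*N² = 48
  k=0: +1/(0!*1!*4!*1!*1!*0!) = 1/24
  k=1: −1/(1!*0!*3!*0!*2!*1!) = -1/12
Σ = -1/24  ⇒  CG² = 48*(-1/24)² = 1/12
CG = −√(1/12) = -0.288675

-0.288675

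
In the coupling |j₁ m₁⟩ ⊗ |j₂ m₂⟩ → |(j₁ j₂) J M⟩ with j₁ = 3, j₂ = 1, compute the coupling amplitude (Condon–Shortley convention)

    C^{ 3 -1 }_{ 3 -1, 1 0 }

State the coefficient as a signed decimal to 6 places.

-0.288675

triangle: 1!*5!*1!/8! = 120/40320
(j±m)!: 2!*4!*1!*1!*2!*4! = 2304
prefactor² = (2J+1)*Δ*N² = 48
  k=0: +1/(0!*1!*4!*1!*1!*0!) = 1/24
  k=1: −1/(1!*0!*3!*0!*2!*1!) = -1/12
Σ = -1/24  ⇒  CG² = 48*(-1/24)² = 1/12
CG = −√(1/12) = -0.288675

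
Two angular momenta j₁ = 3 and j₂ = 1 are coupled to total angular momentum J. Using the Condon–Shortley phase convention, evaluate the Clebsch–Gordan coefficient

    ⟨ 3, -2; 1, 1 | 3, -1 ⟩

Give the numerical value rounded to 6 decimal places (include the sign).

j₁+j₂−J=1  J+j₁−j₂=5  J−j₁+j₂=1  j₁+j₂+J+1=8
(j₁±m₁, j₂±m₂, J±M) = (1,5,2,0,2,4)
P² = 240
sum k=1..1:
  [1] −1/24 = -1/24
S = -1/24
C² = P²·S² = 5/12 ; C = -0.645497

-0.645497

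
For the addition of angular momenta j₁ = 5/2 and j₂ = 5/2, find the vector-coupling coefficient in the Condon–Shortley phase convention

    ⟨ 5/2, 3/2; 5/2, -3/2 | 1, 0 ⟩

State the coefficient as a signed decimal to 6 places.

√[3·4!1!1!/7! · 4!1!1!4!1!1!] = √(288/35)
  +(−1)^0/∏(0,4,1,1,0,0)! = 1/24  (running 1/24)
  +(−1)^1/∏(1,3,0,0,1,1)! = -1/6  (running -1/8)
⟨..|..⟩ = √(288/35)·(-1/8) = -0.358569

-0.358569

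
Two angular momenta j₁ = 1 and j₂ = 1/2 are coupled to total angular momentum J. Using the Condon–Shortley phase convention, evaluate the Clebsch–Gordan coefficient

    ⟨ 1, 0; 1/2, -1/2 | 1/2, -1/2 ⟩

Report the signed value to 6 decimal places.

triangle: 1!*1!*0!/3! = 1/6
(j±m)!: 1!*1!*0!*1!*0!*1! = 1
prefactor² = (2J+1)*Δ*N² = 1/3
  k=0: +1/(0!*1!*1!*0!*0!*0!) = 1
Σ = 1  ⇒  CG² = 1/3*1² = 1/3
CG = +√(1/3) = +0.577350

+√(1/3) ≈ +0.577350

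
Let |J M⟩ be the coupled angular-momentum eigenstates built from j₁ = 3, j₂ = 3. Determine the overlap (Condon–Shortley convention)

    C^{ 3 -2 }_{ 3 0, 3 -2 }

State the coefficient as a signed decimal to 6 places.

-0.408248

triangle: 3!·3!·3!/10! = 216/3628800
(j±m)!: 3!·3!·1!·5!·1!·5! = 518400
prefactor² = (2J+1)·Δ·N² = 216
  k=0: +1/(0!·3!·3!·1!·0!·2!) = 1/72
  k=1: −1/(1!·2!·2!·0!·1!·3!) = -1/24
Σ = -1/36  ⇒  CG² = 216·(-1/36)² = 1/6
CG = −√(1/6) = -0.408248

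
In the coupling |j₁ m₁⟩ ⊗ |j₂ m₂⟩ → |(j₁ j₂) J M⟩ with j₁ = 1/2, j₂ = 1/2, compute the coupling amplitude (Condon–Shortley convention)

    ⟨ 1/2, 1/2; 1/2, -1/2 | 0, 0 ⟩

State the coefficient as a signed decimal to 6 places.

+√(1/2) ≈ +0.707107

√[1·1!0!0!/2! · 1!0!0!1!0!0!] = √(1/2)
  +(−1)^0/∏(0,1,0,0,0,0)! = 1  (running 1)
⟨..|..⟩ = √(1/2)·(1) = +0.707107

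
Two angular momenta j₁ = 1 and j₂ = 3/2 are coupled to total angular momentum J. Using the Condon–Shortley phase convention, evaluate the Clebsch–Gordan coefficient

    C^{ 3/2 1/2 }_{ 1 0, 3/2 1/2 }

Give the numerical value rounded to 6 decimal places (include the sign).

−√(1/15) = -0.258199

√[4·1!1!2!/5! · 1!1!2!1!2!1!] = √(4/15)
  +(−1)^0/∏(0,1,1,2,0,0)! = 1/2  (running 1/2)
  +(−1)^1/∏(1,0,0,1,1,1)! = -1  (running -1/2)
⟨..|..⟩ = √(4/15)·(-1/2) = -0.258199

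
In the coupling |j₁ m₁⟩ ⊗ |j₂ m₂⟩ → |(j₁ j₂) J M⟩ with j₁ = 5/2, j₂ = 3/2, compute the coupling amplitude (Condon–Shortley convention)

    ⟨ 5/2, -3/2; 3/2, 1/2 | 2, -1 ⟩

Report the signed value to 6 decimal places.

j₁+j₂−J=2  J+j₁−j₂=3  J−j₁+j₂=1  j₁+j₂+J+1=7
(j₁±m₁, j₂±m₂, J±M) = (1,4,2,1,1,3)
P² = 24/7
sum k=1..2:
  [1] −1/6 = -1/6
  [2] +1/4 = 1/4
S = 1/12
C² = P²·S² = 1/42 ; C = +0.154303

+0.154303  (= +√(1/42))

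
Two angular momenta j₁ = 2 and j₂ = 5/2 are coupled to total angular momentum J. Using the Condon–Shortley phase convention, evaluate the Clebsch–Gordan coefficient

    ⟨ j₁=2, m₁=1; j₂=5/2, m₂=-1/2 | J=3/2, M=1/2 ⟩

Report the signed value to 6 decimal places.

j₁+j₂−J=3  J+j₁−j₂=1  J−j₁+j₂=2  j₁+j₂+J+1=7
(j₁±m₁, j₂±m₂, J±M) = (3,1,2,3,2,1)
P² = 48/35
sum k=0..1:
  [0] +1/12 = 1/12
  [1] −1/2 = -1/2
S = -5/12
C² = P²·S² = 5/21 ; C = -0.487950

−√(5/21) = -0.487950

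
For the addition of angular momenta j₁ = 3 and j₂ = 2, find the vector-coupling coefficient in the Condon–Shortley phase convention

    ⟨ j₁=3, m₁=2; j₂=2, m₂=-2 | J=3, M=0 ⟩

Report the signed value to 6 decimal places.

+0.577350  (= +√(1/3))

√[7·2!4!2!/9! · 5!1!0!4!3!3!] = √(192)
  +(−1)^0/∏(0,2,1,0,3,2)! = 1/24  (running 1/24)
⟨..|..⟩ = √(192)·(1/24) = +0.577350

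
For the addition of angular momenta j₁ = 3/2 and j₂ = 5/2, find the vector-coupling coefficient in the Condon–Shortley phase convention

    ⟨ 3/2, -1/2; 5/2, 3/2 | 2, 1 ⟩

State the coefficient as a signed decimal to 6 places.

j₁+j₂−J=2  J+j₁−j₂=1  J−j₁+j₂=3  j₁+j₂+J+1=7
(j₁±m₁, j₂±m₂, J±M) = (1,2,4,1,3,1)
P² = 24/7
sum k=1..2:
  [1] −1/6 = -1/6
  [2] +1/4 = 1/4
S = 1/12
C² = P²·S² = 1/42 ; C = +0.154303

+0.154303  (= +√(1/42))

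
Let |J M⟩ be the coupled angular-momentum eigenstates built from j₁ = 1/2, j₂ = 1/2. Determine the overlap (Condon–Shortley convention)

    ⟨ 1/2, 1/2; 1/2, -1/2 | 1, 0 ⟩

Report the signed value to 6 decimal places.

+√(1/2) = +0.707107

√[3·0!1!1!/3! · 1!0!0!1!1!1!] = √(1/2)
  +(−1)^0/∏(0,0,0,0,1,1)! = 1  (running 1)
⟨..|..⟩ = √(1/2)·(1) = +0.707107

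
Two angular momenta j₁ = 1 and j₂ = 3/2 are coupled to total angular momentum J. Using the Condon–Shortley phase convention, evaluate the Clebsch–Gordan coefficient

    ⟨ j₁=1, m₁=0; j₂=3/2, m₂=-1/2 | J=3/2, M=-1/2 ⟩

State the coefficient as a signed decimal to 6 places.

+√(1/15) ≈ +0.258199

√[4·1!1!2!/5! · 1!1!1!2!1!2!] = √(4/15)
  +(−1)^0/∏(0,1,1,1,0,1)! = 1  (running 1)
  +(−1)^1/∏(1,0,0,0,1,2)! = -1/2  (running 1/2)
⟨..|..⟩ = √(4/15)·(1/2) = +0.258199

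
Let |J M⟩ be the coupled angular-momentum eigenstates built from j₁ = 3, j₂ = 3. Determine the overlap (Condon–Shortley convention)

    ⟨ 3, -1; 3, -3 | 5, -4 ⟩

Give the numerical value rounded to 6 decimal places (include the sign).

√[11·1!5!5!/12! · 2!4!0!6!1!9!] = √(4147200)
  +(−1)^0/∏(0,1,4,0,1,5)! = 1/2880  (running 1/2880)
⟨..|..⟩ = √(4147200)·(1/2880) = +0.707107

+√(1/2) ≈ +0.707107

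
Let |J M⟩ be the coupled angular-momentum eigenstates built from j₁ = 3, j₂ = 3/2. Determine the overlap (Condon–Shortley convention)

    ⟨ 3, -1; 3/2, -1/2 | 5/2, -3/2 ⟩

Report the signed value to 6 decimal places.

triangle: 2!·4!·1!/8! = 48/40320
(j±m)!: 2!·4!·1!·2!·1!·4! = 2304
prefactor² = (2J+1)·Δ·N² = 576/35
  k=0: +1/(0!·2!·4!·1!·0!·0!) = 1/48
  k=1: −1/(1!·1!·3!·0!·1!·1!) = -1/6
Σ = -7/48  ⇒  CG² = 576/35·(-7/48)² = 7/20
CG = −√(7/20) = -0.591608

-0.591608  (= −√(7/20))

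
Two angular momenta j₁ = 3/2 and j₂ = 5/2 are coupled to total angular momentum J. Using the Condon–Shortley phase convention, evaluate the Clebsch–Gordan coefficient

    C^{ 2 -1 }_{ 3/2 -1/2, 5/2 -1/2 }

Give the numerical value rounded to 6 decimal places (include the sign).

triangle: 2!*1!*3!/7! = 12/5040
(j±m)!: 1!*2!*2!*3!*1!*3! = 144
prefactor² = (2J+1)*Δ*N² = 12/7
  k=1: −1/(1!*1!*1!*1!*0!*2!) = -1/2
  k=2: +1/(2!*0!*0!*0!*1!*3!) = 1/12
Σ = -5/12  ⇒  CG² = 12/7*(-5/12)² = 25/84
CG = −√(25/84) = -0.545545

−√(25/84) = -0.545545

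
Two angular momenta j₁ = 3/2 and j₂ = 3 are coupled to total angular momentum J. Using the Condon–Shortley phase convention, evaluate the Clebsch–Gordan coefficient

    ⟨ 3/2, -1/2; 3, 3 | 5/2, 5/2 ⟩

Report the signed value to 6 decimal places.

√[6·2!1!4!/8! · 1!2!6!0!5!0!] = √(8640/7)
  +(−1)^2/∏(2,0,0,4,1,0)! = 1/48  (running 1/48)
⟨..|..⟩ = √(8640/7)·(1/48) = +0.731925

+0.731925  (= +√(15/28))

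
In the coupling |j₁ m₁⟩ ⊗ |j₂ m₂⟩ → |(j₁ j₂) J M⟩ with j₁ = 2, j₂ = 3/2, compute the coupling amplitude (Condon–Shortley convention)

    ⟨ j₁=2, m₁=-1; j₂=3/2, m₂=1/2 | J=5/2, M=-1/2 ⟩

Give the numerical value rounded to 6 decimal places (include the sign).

-0.597614  (= −√(5/14))

j₁+j₂−J=1  J+j₁−j₂=3  J−j₁+j₂=2  j₁+j₂+J+1=7
(j₁±m₁, j₂±m₂, J±M) = (1,3,2,1,2,3)
P² = 72/35
sum k=0..1:
  [0] +1/12 = 1/12
  [1] −1/2 = -1/2
S = -5/12
C² = P²·S² = 5/14 ; C = -0.597614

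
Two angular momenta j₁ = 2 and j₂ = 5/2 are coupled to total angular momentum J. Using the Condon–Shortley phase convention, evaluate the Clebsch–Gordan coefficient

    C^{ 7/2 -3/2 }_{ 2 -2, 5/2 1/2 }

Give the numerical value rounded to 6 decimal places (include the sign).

triangle: 1!·3!·4!/9! = 144/362880
(j±m)!: 0!·4!·3!·2!·2!·5! = 69120
prefactor² = (2J+1)·Δ·N² = 1536/7
  k=1: −1/(1!·0!·3!·2!·0!·2!) = -1/24
Σ = -1/24  ⇒  CG² = 1536/7·(-1/24)² = 8/21
CG = −√(8/21) = -0.617213

−√(8/21) ≈ -0.617213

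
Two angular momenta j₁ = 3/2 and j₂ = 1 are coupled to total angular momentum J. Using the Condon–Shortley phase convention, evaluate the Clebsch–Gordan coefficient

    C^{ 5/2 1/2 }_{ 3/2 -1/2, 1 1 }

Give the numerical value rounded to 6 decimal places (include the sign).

j₁+j₂−J=0  J+j₁−j₂=3  J−j₁+j₂=2  j₁+j₂+J+1=6
(j₁±m₁, j₂±m₂, J±M) = (1,2,2,0,3,2)
P² = 24/5
sum k=0..0:
  [0] +1/4 = 1/4
S = 1/4
C² = P²·S² = 3/10 ; C = +0.547723

+0.547723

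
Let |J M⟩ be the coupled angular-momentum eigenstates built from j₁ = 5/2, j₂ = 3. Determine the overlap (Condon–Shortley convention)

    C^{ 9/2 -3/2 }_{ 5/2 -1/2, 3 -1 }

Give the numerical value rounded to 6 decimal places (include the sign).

√[10·1!4!5!/11! · 2!3!2!4!3!6!] = √(138240/77)
  +(−1)^0/∏(0,1,3,2,1,3)! = 1/72  (running 1/72)
  +(−1)^1/∏(1,0,2,1,2,4)! = -1/96  (running 1/288)
⟨..|..⟩ = √(138240/77)·(1/288) = +0.147122

+0.147122  (= +√(5/231))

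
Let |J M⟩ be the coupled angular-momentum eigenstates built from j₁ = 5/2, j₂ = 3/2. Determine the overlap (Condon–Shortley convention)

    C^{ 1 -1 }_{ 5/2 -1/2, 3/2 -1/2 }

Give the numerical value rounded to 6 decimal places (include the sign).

−√(3/20) = -0.387298

triangle: 3!·2!·0!/6! = 12/720
(j±m)!: 2!·3!·1!·2!·0!·2! = 48
prefactor² = (2J+1)·Δ·N² = 12/5
  k=1: −1/(1!·2!·2!·0!·0!·0!) = -1/4
Σ = -1/4  ⇒  CG² = 12/5·(-1/4)² = 3/20
CG = −√(3/20) = -0.387298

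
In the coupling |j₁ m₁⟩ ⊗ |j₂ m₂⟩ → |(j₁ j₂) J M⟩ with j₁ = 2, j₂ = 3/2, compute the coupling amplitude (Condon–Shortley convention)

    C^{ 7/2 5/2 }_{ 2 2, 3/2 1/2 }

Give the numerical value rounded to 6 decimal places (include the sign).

√[8·0!4!3!/8! · 4!0!2!1!6!1!] = √(6912/7)
  +(−1)^0/∏(0,0,0,2,4,1)! = 1/48  (running 1/48)
⟨..|..⟩ = √(6912/7)·(1/48) = +0.654654

+√(3/7) = +0.654654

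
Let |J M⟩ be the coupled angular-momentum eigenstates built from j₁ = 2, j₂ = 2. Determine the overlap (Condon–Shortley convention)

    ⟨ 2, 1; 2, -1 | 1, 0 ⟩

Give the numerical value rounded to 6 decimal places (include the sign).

triangle: 3!·1!·1!/6! = 6/720
(j±m)!: 3!·1!·1!·3!·1!·1! = 36
prefactor² = (2J+1)·Δ·N² = 9/10
  k=0: +1/(0!·3!·1!·1!·0!·0!) = 1/6
  k=1: −1/(1!·2!·0!·0!·1!·1!) = -1/2
Σ = -1/3  ⇒  CG² = 9/10·(-1/3)² = 1/10
CG = −√(1/10) = -0.316228

−√(1/10) ≈ -0.316228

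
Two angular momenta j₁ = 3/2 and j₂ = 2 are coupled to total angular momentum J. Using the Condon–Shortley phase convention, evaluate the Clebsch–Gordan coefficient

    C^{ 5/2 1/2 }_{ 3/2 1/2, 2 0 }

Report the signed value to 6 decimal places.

+√(3/35) ≈ +0.292770

j₁+j₂−J=1  J+j₁−j₂=2  J−j₁+j₂=3  j₁+j₂+J+1=7
(j₁±m₁, j₂±m₂, J±M) = (2,1,2,2,3,2)
P² = 48/35
sum k=0..1:
  [0] +1/2 = 1/2
  [1] −1/4 = -1/4
S = 1/4
C² = P²·S² = 3/35 ; C = +0.292770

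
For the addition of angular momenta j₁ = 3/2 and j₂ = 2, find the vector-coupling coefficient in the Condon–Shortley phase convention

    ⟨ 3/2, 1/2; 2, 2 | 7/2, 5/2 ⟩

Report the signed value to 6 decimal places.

√[8·0!3!4!/8! · 2!1!4!0!6!1!] = √(6912/7)
  +(−1)^0/∏(0,0,1,4,2,0)! = 1/48  (running 1/48)
⟨..|..⟩ = √(6912/7)·(1/48) = +0.654654

+√(3/7) ≈ +0.654654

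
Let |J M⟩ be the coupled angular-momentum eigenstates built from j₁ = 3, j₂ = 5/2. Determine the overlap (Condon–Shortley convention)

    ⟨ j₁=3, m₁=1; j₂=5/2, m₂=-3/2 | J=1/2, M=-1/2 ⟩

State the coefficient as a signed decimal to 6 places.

-0.308607

√[2·5!1!0!/7! · 4!2!1!4!0!1!] = √(384/7)
  +(−1)^1/∏(1,4,1,0,0,0)! = -1/24  (running -1/24)
⟨..|..⟩ = √(384/7)·(-1/24) = -0.308607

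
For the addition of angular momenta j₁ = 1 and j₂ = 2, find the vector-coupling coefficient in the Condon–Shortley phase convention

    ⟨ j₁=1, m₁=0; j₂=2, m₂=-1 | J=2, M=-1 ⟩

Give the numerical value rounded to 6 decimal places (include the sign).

+0.408248

triangle: 1!·1!·3!/6! = 6/720
(j±m)!: 1!·1!·1!·3!·1!·3! = 36
prefactor² = (2J+1)·Δ·N² = 3/2
  k=0: +1/(0!·1!·1!·1!·0!·2!) = 1/2
  k=1: −1/(1!·0!·0!·0!·1!·3!) = -1/6
Σ = 1/3  ⇒  CG² = 3/2·1/3² = 1/6
CG = +√(1/6) = +0.408248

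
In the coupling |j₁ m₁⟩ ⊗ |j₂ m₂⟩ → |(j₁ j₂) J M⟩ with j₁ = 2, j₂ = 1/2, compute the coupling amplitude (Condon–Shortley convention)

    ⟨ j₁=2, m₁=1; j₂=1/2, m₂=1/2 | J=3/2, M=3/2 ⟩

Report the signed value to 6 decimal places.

−√(1/5) = -0.447214

j₁+j₂−J=1  J+j₁−j₂=3  J−j₁+j₂=0  j₁+j₂+J+1=5
(j₁±m₁, j₂±m₂, J±M) = (3,1,1,0,3,0)
P² = 36/5
sum k=1..1:
  [1] −1/6 = -1/6
S = -1/6
C² = P²·S² = 1/5 ; C = -0.447214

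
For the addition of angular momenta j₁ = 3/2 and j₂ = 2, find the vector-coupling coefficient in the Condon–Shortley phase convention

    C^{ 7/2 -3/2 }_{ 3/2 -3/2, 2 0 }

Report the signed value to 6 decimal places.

√[8·0!3!4!/8! · 0!3!2!2!2!5!] = √(1152/7)
  +(−1)^0/∏(0,0,3,2,0,2)! = 1/24  (running 1/24)
⟨..|..⟩ = √(1152/7)·(1/24) = +0.534522

+√(2/7) ≈ +0.534522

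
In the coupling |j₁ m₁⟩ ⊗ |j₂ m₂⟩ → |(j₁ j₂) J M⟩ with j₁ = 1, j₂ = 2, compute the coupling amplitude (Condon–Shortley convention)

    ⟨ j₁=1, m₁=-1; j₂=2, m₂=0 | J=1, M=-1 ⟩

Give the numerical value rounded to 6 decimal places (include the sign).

j₁+j₂−J=2  J+j₁−j₂=0  J−j₁+j₂=2  j₁+j₂+J+1=5
(j₁±m₁, j₂±m₂, J±M) = (0,2,2,2,0,2)
P² = 8/5
sum k=2..2:
  [2] +1/4 = 1/4
S = 1/4
C² = P²·S² = 1/10 ; C = +0.316228

+√(1/10) ≈ +0.316228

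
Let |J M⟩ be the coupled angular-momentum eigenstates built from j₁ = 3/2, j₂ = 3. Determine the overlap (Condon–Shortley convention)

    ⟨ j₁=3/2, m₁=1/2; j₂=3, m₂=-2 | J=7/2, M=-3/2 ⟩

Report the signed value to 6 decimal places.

√[8·1!2!5!/9! · 2!1!1!5!2!5!] = √(6400/21)
  +(−1)^0/∏(0,1,1,1,1,4)! = 1/24  (running 1/24)
  +(−1)^1/∏(1,0,0,0,2,5)! = -1/240  (running 3/80)
⟨..|..⟩ = √(6400/21)·(3/80) = +0.654654

+0.654654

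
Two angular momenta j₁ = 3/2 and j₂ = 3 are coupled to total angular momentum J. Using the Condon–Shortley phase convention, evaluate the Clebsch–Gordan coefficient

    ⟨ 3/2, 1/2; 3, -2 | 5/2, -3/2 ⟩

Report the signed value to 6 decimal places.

triangle: 2!×1!×4!/8! = 48/40320
(j±m)!: 2!×1!×1!×5!×1!×4! = 5760
prefactor² = (2J+1)×Δ×N² = 288/7
  k=0: +1/(0!×2!×1!×1!×0!×3!) = 1/12
  k=1: −1/(1!×1!×0!×0!×1!×4!) = -1/24
Σ = 1/24  ⇒  CG² = 288/7×1/24² = 1/14
CG = +√(1/14) = +0.267261

+0.267261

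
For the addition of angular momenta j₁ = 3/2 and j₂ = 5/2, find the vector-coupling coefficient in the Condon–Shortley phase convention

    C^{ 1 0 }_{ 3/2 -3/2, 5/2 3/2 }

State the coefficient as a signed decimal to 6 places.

-0.447214  (= −√(1/5))

j₁+j₂−J=3  J+j₁−j₂=0  J−j₁+j₂=2  j₁+j₂+J+1=6
(j₁±m₁, j₂±m₂, J±M) = (0,3,4,1,1,1)
P² = 36/5
sum k=3..3:
  [3] −1/6 = -1/6
S = -1/6
C² = P²·S² = 1/5 ; C = -0.447214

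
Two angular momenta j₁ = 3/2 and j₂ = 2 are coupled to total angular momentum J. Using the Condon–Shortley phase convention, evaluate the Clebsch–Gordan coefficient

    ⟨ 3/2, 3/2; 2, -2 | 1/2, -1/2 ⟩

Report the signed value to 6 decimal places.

√[2·3!0!1!/5! · 3!0!0!4!0!1!] = √(72/5)
  +(−1)^0/∏(0,3,0,0,0,1)! = 1/6  (running 1/6)
⟨..|..⟩ = √(72/5)·(1/6) = +0.632456

+√(2/5) ≈ +0.632456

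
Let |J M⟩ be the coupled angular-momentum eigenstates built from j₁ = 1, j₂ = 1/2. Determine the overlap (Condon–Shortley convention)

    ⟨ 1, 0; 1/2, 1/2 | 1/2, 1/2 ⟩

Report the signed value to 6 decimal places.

−√(1/3) ≈ -0.577350

j₁+j₂−J=1  J+j₁−j₂=1  J−j₁+j₂=0  j₁+j₂+J+1=3
(j₁±m₁, j₂±m₂, J±M) = (1,1,1,0,1,0)
P² = 1/3
sum k=1..1:
  [1] −1/1 = -1
S = -1
C² = P²·S² = 1/3 ; C = -0.577350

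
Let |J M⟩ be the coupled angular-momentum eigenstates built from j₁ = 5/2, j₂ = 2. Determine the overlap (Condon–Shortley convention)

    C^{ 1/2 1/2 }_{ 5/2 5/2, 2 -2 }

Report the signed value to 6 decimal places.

+0.577350  (= +√(1/3))

triangle: 4!*1!*0!/6! = 24/720
(j±m)!: 5!*0!*0!*4!*1!*0! = 2880
prefactor² = (2J+1)*Δ*N² = 192
  k=0: +1/(0!*4!*0!*0!*1!*0!) = 1/24
Σ = 1/24  ⇒  CG² = 192*1/24² = 1/3
CG = +√(1/3) = +0.577350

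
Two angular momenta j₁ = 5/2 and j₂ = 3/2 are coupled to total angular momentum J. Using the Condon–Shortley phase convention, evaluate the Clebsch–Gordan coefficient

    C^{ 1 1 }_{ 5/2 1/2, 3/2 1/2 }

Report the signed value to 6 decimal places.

+√(3/20) = +0.387298

j₁+j₂−J=3  J+j₁−j₂=2  J−j₁+j₂=0  j₁+j₂+J+1=6
(j₁±m₁, j₂±m₂, J±M) = (3,2,2,1,2,0)
P² = 12/5
sum k=2..2:
  [2] +1/4 = 1/4
S = 1/4
C² = P²·S² = 3/20 ; C = +0.387298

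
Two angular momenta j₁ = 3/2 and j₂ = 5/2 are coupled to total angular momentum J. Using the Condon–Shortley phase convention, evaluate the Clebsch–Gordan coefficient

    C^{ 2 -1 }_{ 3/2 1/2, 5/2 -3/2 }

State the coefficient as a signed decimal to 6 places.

+0.154303

√[5·2!1!3!/7! · 2!1!1!4!1!3!] = √(24/7)
  +(−1)^0/∏(0,2,1,1,0,2)! = 1/4  (running 1/4)
  +(−1)^1/∏(1,1,0,0,1,3)! = -1/6  (running 1/12)
⟨..|..⟩ = √(24/7)·(1/12) = +0.154303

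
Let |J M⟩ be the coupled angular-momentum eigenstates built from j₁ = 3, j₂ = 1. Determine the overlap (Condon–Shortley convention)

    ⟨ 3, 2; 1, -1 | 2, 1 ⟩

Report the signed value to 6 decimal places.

√[5·2!4!0!/7! · 5!1!0!2!3!1!] = √(480/7)
  +(−1)^0/∏(0,2,1,0,3,0)! = 1/12  (running 1/12)
⟨..|..⟩ = √(480/7)·(1/12) = +0.690066

+√(10/21) ≈ +0.690066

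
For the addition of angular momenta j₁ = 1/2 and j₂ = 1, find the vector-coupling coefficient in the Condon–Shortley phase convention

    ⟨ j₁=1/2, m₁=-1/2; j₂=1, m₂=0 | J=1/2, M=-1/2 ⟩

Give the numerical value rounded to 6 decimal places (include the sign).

-0.577350

j₁+j₂−J=1  J+j₁−j₂=0  J−j₁+j₂=1  j₁+j₂+J+1=3
(j₁±m₁, j₂±m₂, J±M) = (0,1,1,1,0,1)
P² = 1/3
sum k=1..1:
  [1] −1/1 = -1
S = -1
C² = P²·S² = 1/3 ; C = -0.577350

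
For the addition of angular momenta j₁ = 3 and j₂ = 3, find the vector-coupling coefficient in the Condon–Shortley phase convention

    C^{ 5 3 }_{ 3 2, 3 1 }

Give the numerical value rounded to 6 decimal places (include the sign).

j₁+j₂−J=1  J+j₁−j₂=5  J−j₁+j₂=5  j₁+j₂+J+1=12
(j₁±m₁, j₂±m₂, J±M) = (5,1,4,2,8,2)
P² = 153600
sum k=0..1:
  [0] +1/576 = 1/576
  [1] −1/1440 = -1/1440
S = 1/960
C² = P²·S² = 1/6 ; C = +0.408248

+√(1/6) ≈ +0.408248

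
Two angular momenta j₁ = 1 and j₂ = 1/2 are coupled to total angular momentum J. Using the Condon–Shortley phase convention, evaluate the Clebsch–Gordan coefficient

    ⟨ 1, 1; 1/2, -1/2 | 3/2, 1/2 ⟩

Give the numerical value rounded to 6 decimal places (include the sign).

√[4·0!2!1!/4! · 2!0!0!1!2!1!] = √(4/3)
  +(−1)^0/∏(0,0,0,0,2,1)! = 1/2  (running 1/2)
⟨..|..⟩ = √(4/3)·(1/2) = +0.577350

+√(1/3) = +0.577350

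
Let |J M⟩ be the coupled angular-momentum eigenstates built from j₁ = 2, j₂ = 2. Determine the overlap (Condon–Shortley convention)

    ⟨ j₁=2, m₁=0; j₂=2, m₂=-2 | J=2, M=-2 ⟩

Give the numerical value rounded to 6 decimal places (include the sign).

√[5·2!2!2!/7! · 2!2!0!4!0!4!] = √(128/7)
  +(−1)^0/∏(0,2,2,0,0,2)! = 1/8  (running 1/8)
⟨..|..⟩ = √(128/7)·(1/8) = +0.534522

+√(2/7) = +0.534522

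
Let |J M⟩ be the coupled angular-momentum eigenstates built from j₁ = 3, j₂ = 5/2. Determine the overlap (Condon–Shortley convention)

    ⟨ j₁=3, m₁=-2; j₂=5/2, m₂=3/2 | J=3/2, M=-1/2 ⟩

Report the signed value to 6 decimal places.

√[4·4!2!1!/8! · 1!5!4!1!1!2!] = √(192/7)
  +(−1)^3/∏(3,1,2,1,0,0)! = -1/12  (running -1/12)
  +(−1)^4/∏(4,0,1,0,1,1)! = 1/24  (running -1/24)
⟨..|..⟩ = √(192/7)·(-1/24) = -0.218218

−√(1/21) = -0.218218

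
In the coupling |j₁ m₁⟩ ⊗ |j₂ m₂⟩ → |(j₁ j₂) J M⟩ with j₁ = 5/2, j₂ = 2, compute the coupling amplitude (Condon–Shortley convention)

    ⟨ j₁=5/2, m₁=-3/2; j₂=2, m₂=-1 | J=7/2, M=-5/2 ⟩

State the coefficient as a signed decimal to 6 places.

triangle: 1!*4!*3!/9! = 144/362880
(j±m)!: 1!*4!*1!*3!*1!*6! = 103680
prefactor² = (2J+1)*Δ*N² = 2304/7
  k=0: +1/(0!*1!*4!*1!*0!*2!) = 1/48
  k=1: −1/(1!*0!*3!*0!*1!*3!) = -1/36
Σ = -1/144  ⇒  CG² = 2304/7*(-1/144)² = 1/63
CG = −√(1/63) = -0.125988

-0.125988  (= −√(1/63))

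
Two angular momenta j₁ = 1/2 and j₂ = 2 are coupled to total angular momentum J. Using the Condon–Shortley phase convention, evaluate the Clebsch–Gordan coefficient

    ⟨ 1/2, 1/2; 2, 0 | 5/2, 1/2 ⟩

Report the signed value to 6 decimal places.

√[6·0!1!4!/6! · 1!0!2!2!3!2!] = √(48/5)
  +(−1)^0/∏(0,0,0,2,1,2)! = 1/4  (running 1/4)
⟨..|..⟩ = √(48/5)·(1/4) = +0.774597

+√(3/5) ≈ +0.774597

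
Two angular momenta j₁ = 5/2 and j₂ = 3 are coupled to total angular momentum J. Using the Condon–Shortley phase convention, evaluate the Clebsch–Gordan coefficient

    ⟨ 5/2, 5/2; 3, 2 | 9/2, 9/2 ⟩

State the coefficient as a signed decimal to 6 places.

+√(5/11) = +0.674200

j₁+j₂−J=1  J+j₁−j₂=4  J−j₁+j₂=5  j₁+j₂+J+1=11
(j₁±m₁, j₂±m₂, J±M) = (5,0,5,1,9,0)
P² = 41472000/11
sum k=0..0:
  [0] +1/2880 = 1/2880
S = 1/2880
C² = P²·S² = 5/11 ; C = +0.674200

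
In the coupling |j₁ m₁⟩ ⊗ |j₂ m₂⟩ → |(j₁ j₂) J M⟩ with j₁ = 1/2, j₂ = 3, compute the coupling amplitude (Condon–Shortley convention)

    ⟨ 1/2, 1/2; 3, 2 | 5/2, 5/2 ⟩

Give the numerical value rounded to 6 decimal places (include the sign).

√[6·1!0!5!/7! · 1!0!5!1!5!0!] = √(14400/7)
  +(−1)^0/∏(0,1,0,5,0,0)! = 1/120  (running 1/120)
⟨..|..⟩ = √(14400/7)·(1/120) = +0.377964

+√(1/7) = +0.377964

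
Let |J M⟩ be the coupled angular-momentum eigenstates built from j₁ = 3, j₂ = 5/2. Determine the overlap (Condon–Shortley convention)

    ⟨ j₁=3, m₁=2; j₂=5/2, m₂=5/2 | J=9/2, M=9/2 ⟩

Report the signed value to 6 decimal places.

-0.674200

j₁+j₂−J=1  J+j₁−j₂=5  J−j₁+j₂=4  j₁+j₂+J+1=11
(j₁±m₁, j₂±m₂, J±M) = (5,1,5,0,9,0)
P² = 41472000/11
sum k=1..1:
  [1] −1/2880 = -1/2880
S = -1/2880
C² = P²·S² = 5/11 ; C = -0.674200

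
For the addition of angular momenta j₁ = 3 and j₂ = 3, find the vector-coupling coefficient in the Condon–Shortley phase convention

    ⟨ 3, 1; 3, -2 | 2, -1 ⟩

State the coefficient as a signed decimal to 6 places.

-0.422577

triangle: 4!×2!×2!/9! = 96/362880
(j±m)!: 4!×2!×1!×5!×1!×3! = 34560
prefactor² = (2J+1)×Δ×N² = 320/7
  k=0: +1/(0!×4!×2!×1!×0!×1!) = 1/48
  k=1: −1/(1!×3!×1!×0!×1!×2!) = -1/12
Σ = -1/16  ⇒  CG² = 320/7×(-1/16)² = 5/28
CG = −√(5/28) = -0.422577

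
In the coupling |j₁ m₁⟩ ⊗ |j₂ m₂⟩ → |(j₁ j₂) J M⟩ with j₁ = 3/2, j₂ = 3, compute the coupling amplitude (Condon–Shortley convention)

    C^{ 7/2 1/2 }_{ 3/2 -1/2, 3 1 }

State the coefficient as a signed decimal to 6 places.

√[8·1!2!5!/9! · 1!2!4!2!4!3!] = √(512/7)
  +(−1)^0/∏(0,1,2,4,0,1)! = 1/48  (running 1/48)
  +(−1)^1/∏(1,0,1,3,1,2)! = -1/12  (running -1/16)
⟨..|..⟩ = √(512/7)·(-1/16) = -0.534522

−√(2/7) ≈ -0.534522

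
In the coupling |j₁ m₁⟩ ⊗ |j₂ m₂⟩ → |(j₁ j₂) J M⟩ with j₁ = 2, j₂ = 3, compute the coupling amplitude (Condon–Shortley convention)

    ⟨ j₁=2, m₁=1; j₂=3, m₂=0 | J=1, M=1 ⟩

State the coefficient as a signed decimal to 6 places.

-0.292770  (= −√(3/35))

triangle: 4!×0!×2!/7! = 48/5040
(j±m)!: 3!×1!×3!×3!×2!×0! = 432
prefactor² = (2J+1)×Δ×N² = 432/35
  k=1: −1/(1!×3!×0!×2!×0!×0!) = -1/12
Σ = -1/12  ⇒  CG² = 432/35×(-1/12)² = 3/35
CG = −√(3/35) = -0.292770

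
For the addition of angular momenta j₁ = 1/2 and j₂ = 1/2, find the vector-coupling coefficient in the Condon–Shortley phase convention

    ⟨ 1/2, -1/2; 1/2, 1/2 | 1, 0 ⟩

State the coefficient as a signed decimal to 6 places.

+√(1/2) ≈ +0.707107

√[3·0!1!1!/3! · 0!1!1!0!1!1!] = √(1/2)
  +(−1)^0/∏(0,0,1,1,0,0)! = 1  (running 1)
⟨..|..⟩ = √(1/2)·(1) = +0.707107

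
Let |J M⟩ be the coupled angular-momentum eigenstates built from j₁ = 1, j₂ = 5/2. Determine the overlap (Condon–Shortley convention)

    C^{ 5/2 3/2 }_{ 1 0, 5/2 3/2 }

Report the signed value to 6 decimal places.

-0.507093

j₁+j₂−J=1  J+j₁−j₂=1  J−j₁+j₂=4  j₁+j₂+J+1=7
(j₁±m₁, j₂±m₂, J±M) = (1,1,4,1,4,1)
P² = 576/35
sum k=0..1:
  [0] +1/24 = 1/24
  [1] −1/6 = -1/6
S = -1/8
C² = P²·S² = 9/35 ; C = -0.507093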